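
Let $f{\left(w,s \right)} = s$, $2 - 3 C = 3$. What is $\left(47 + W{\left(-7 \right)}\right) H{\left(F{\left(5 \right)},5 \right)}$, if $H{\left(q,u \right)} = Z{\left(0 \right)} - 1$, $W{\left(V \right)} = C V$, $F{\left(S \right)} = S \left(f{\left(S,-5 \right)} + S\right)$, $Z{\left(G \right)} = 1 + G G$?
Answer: $0$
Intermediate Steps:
$C = - \frac{1}{3}$ ($C = \frac{2}{3} - 1 = - \frac{1}{3} \approx -0.33333$)
$Z{\left(G \right)} = 1 + G^{2}$
$F{\left(S \right)} = S \left(-5 + S\right)$
$W{\left(V \right)} = - \frac{V}{3}$
$H{\left(q,u \right)} = 0$ ($H{\left(q,u \right)} = \left(1 + 0^{2}\right) - 1 = \left(1 + 0\right) - 1 = 1 - 1 = 0$)
$\left(47 + W{\left(-7 \right)}\right) H{\left(F{\left(5 \right)},5 \right)} = \left(47 - - \frac{7}{3}\right) 0 = \left(47 + \frac{7}{3}\right) 0 = \frac{148}{3} \cdot 0 = 0$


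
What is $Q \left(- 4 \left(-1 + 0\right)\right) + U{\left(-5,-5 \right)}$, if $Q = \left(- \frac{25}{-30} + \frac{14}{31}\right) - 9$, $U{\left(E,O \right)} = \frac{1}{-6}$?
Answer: $- \frac{5771}{186} \approx -31.027$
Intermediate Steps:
$U{\left(E,O \right)} = - \frac{1}{6}$
$Q = - \frac{1435}{186}$ ($Q = \left(\left(-25\right) \left(- \frac{1}{30}\right) + 14 \cdot \frac{1}{31}\right) - 9 = \left(\frac{5}{6} + \frac{14}{31}\right) - 9 = \frac{239}{186} - 9 = - \frac{1435}{186} \approx -7.7151$)
$Q \left(- 4 \left(-1 + 0\right)\right) + U{\left(-5,-5 \right)} = - \frac{1435 \left(- 4 \left(-1 + 0\right)\right)}{186} - \frac{1}{6} = - \frac{1435 \left(\left(-4\right) \left(-1\right)\right)}{186} - \frac{1}{6} = \left(- \frac{1435}{186}\right) 4 - \frac{1}{6} = - \frac{2870}{93} - \frac{1}{6} = - \frac{5771}{186}$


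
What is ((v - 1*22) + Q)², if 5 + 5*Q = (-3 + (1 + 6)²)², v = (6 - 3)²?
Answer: 4186116/25 ≈ 1.6744e+5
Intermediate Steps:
v = 9 (v = 3² = 9)
Q = 2111/5 (Q = -1 + (-3 + (1 + 6)²)²/5 = -1 + (-3 + 7²)²/5 = -1 + (-3 + 49)²/5 = -1 + (⅕)*46² = -1 + (⅕)*2116 = -1 + 2116/5 = 2111/5 ≈ 422.20)
((v - 1*22) + Q)² = ((9 - 1*22) + 2111/5)² = ((9 - 22) + 2111/5)² = (-13 + 2111/5)² = (2046/5)² = 4186116/25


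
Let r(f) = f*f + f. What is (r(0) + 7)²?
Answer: 49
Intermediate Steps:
r(f) = f + f² (r(f) = f² + f = f + f²)
(r(0) + 7)² = (0*(1 + 0) + 7)² = (0*1 + 7)² = (0 + 7)² = 7² = 49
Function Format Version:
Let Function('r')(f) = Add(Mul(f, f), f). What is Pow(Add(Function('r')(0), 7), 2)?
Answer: 49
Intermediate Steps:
Function('r')(f) = Add(f, Pow(f, 2)) (Function('r')(f) = Add(Pow(f, 2), f) = Add(f, Pow(f, 2)))
Pow(Add(Function('r')(0), 7), 2) = Pow(Add(Mul(0, Add(1, 0)), 7), 2) = Pow(Add(Mul(0, 1), 7), 2) = Pow(Add(0, 7), 2) = Pow(7, 2) = 49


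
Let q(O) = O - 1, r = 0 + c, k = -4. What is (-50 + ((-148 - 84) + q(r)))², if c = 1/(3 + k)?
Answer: 80656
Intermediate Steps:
c = -1 (c = 1/(3 - 4) = 1/(-1) = -1)
r = -1 (r = 0 - 1 = -1)
q(O) = -1 + O
(-50 + ((-148 - 84) + q(r)))² = (-50 + ((-148 - 84) + (-1 - 1)))² = (-50 + (-232 - 2))² = (-50 - 234)² = (-284)² = 80656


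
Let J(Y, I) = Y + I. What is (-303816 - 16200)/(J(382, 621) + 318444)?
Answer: -320016/319447 ≈ -1.0018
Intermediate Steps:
J(Y, I) = I + Y
(-303816 - 16200)/(J(382, 621) + 318444) = (-303816 - 16200)/((621 + 382) + 318444) = -320016/(1003 + 318444) = -320016/319447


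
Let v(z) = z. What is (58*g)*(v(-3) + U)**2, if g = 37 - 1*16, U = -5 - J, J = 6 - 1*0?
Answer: 238728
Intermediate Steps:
J = 6 (J = 6 + 0 = 6)
U = -11 (U = -5 - 1*6 = -5 - 6 = -11)
g = 21 (g = 37 - 16 = 21)
(58*g)*(v(-3) + U)**2 = (58*21)*(-3 - 11)**2 = 1218*(-14)**2 = 1218*196 = 238728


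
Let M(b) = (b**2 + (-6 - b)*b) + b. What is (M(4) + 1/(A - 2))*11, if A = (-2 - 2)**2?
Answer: -3069/14 ≈ -219.21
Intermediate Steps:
M(b) = b + b**2 + b*(-6 - b) (M(b) = (b**2 + b*(-6 - b)) + b = b + b**2 + b*(-6 - b))
A = 16 (A = (-4)**2 = 16)
(M(4) + 1/(A - 2))*11 = (-5*4 + 1/(16 - 2))*11 = (-20 + 1/14)*11 = -279/14*11 = -3069/14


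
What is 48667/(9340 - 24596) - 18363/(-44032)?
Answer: -232844927/83969024 ≈ -2.7730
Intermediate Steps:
48667/(9340 - 24596) - 18363/(-44032) = 48667/(-15256) - 18363*(-1/44032) = 48667*(-1/15256) + 18363/44032 = -48667/15256 + 18363/44032 = -232844927/83969024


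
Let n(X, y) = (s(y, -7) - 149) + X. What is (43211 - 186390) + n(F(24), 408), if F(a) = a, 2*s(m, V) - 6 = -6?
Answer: -143304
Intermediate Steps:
s(m, V) = 0 (s(m, V) = 3 + (1/2)*(-6) = 3 - 3 = 0)
n(X, y) = -149 + X (n(X, y) = (0 - 149) + X = -149 + X)
(43211 - 186390) + n(F(24), 408) = (43211 - 186390) + (-149 + 24) = -143179 - 125 = -143304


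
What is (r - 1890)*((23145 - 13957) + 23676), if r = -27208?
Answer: -956276672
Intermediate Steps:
(r - 1890)*((23145 - 13957) + 23676) = (-27208 - 1890)*((23145 - 13957) + 23676) = -29098*(9188 + 23676) = -29098*32864 = -956276672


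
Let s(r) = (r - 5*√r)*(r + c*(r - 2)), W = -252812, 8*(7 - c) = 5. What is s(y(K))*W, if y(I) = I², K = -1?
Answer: -5435458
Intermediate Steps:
c = 51/8 (c = 7 - ⅛*5 = 7 - 5/8 = 51/8 ≈ 6.3750)
s(r) = (-51/4 + 59*r/8)*(r - 5*√r) (s(r) = (r - 5*√r)*(r + 51*(r - 2)/8) = (r - 5*√r)*(r + 51*(-2 + r)/8) = (r - 5*√r)*(r + (-51/4 + 51*r/8)) = (r - 5*√r)*(-51/4 + 59*r/8) = (-51/4 + 59*r/8)*(r - 5*√r))
s(y(K))*W = (-295*((-1)²)^(3/2)/8 - 51/4*(-1)² + 59*((-1)²)²/8 + 255*√((-1)²)/4)*(-252812) = (-295*1^(3/2)/8 - 51/4*1 + (59/8)*1² + 255*√1/4)*(-252812) = (-295/8*1 - 51/4 + (59/8)*1 + (255/4)*1)*(-252812) = (-295/8 - 51/4 + 59/8 + 255/4)*(-252812) = (43/2)*(-252812) = -5435458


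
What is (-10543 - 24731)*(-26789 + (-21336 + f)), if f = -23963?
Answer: 2542832112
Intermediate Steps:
(-10543 - 24731)*(-26789 + (-21336 + f)) = (-10543 - 24731)*(-26789 + (-21336 - 23963)) = -35274*(-26789 - 45299) = -35274*(-72088) = 2542832112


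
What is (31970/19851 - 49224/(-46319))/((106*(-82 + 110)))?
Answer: 2041/2266068 ≈ 0.00090068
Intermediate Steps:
(31970/19851 - 49224/(-46319))/((106*(-82 + 110))) = (31970*(1/19851) - 49224*(-1/46319))/((106*28)) = (31970/19851 + 7032/6617)/2968 = (4082/1527)*(1/2968) = 2041/2266068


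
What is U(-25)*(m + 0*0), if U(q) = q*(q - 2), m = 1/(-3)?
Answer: -225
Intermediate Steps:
m = -⅓ (m = 1*(-⅓) = -⅓ ≈ -0.33333)
U(q) = q*(-2 + q)
U(-25)*(m + 0*0) = (-25*(-2 - 25))*(-⅓ + 0*0) = (-25*(-27))*(-⅓ + 0) = 675*(-⅓) = -225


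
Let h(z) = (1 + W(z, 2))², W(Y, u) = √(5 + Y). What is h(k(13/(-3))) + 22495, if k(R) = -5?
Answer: 22496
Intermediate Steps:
h(z) = (1 + √(5 + z))²
h(k(13/(-3))) + 22495 = (1 + √(5 - 5))² + 22495 = (1 + √0)² + 22495 = (1 + 0)² + 22495 = 1² + 22495 = 1 + 22495 = 22496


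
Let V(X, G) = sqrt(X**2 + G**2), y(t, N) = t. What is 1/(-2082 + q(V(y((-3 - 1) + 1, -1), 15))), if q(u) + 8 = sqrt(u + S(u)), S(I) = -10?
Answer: -1/(2090 - sqrt(-10 + 3*sqrt(26))) ≈ -0.00047900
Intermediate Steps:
V(X, G) = sqrt(G**2 + X**2)
q(u) = -8 + sqrt(-10 + u) (q(u) = -8 + sqrt(u - 10) = -8 + sqrt(-10 + u))
1/(-2082 + q(V(y((-3 - 1) + 1, -1), 15))) = 1/(-2082 + (-8 + sqrt(-10 + sqrt(15**2 + ((-3 - 1) + 1)**2)))) = 1/(-2082 + (-8 + sqrt(-10 + sqrt(225 + (-4 + 1)**2)))) = 1/(-2082 + (-8 + sqrt(-10 + sqrt(225 + (-3)**2)))) = 1/(-2082 + (-8 + sqrt(-10 + sqrt(225 + 9)))) = 1/(-2082 + (-8 + sqrt(-10 + sqrt(234)))) = 1/(-2082 + (-8 + sqrt(-10 + 3*sqrt(26)))) = 1/(-2090 + sqrt(-10 + 3*sqrt(26)))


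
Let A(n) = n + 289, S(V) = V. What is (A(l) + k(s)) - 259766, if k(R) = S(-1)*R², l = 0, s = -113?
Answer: -272246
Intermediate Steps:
A(n) = 289 + n
k(R) = -R²
(A(l) + k(s)) - 259766 = ((289 + 0) - 1*(-113)²) - 259766 = (289 - 1*12769) - 259766 = (289 - 12769) - 259766 = -12480 - 259766 = -272246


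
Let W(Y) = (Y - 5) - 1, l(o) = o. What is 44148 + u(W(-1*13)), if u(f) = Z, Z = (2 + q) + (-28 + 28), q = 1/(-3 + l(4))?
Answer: 44151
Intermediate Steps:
q = 1 (q = 1/(-3 + 4) = 1/1 = 1)
W(Y) = -6 + Y (W(Y) = (-5 + Y) - 1 = -6 + Y)
Z = 3 (Z = (2 + 1) + (-28 + 28) = 3 + 0 = 3)
u(f) = 3
44148 + u(W(-1*13)) = 44148 + 3 = 44151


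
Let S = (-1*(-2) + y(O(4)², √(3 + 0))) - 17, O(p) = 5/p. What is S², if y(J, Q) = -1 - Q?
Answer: (16 + √3)² ≈ 314.43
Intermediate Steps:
S = -16 - √3 (S = (-1*(-2) + (-1 - √(3 + 0))) - 17 = (2 + (-1 - √3)) - 17 = (1 - √3) - 17 = -16 - √3 ≈ -17.732)
S² = (-16 - √3)²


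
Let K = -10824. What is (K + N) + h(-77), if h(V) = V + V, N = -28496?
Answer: -39474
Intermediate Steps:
h(V) = 2*V
(K + N) + h(-77) = (-10824 - 28496) + 2*(-77) = -39320 - 154 = -39474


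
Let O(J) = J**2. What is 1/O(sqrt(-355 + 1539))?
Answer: 1/1184 ≈ 0.00084459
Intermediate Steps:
1/O(sqrt(-355 + 1539)) = 1/((sqrt(-355 + 1539))**2) = 1/((sqrt(1184))**2) = 1/((4*sqrt(74))**2) = 1/1184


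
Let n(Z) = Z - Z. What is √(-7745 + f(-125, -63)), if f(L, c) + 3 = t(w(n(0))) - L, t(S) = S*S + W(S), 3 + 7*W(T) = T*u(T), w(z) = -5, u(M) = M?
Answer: 2*I*√93037/7 ≈ 87.148*I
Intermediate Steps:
n(Z) = 0
W(T) = -3/7 + T²/7 (W(T) = -3/7 + (T*T)/7 = -3/7 + T²/7)
t(S) = -3/7 + 8*S²/7 (t(S) = S*S + (-3/7 + S²/7) = S² + (-3/7 + S²/7) = -3/7 + 8*S²/7)
f(L, c) = 176/7 - L (f(L, c) = -3 + ((-3/7 + (8/7)*(-5)²) - L) = -3 + ((-3/7 + (8/7)*25) - L) = -3 + ((-3/7 + 200/7) - L) = -3 + (197/7 - L) = 176/7 - L)
√(-7745 + f(-125, -63)) = √(-7745 + (176/7 - 1*(-125))) = √(-7745 + (176/7 + 125)) = √(-7745 + 1051/7) = √(-53164/7) = 2*I*√93037/7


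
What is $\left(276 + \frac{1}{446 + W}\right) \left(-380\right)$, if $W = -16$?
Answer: $- \frac{4509878}{43} \approx -1.0488 \cdot 10^{5}$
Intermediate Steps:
$\left(276 + \frac{1}{446 + W}\right) \left(-380\right) = \left(276 + \frac{1}{446 - 16}\right) \left(-380\right) = \left(276 + \frac{1}{430}\right) \left(-380\right) = \frac{118681}{430} \left(-380\right) = - \frac{4509878}{43}$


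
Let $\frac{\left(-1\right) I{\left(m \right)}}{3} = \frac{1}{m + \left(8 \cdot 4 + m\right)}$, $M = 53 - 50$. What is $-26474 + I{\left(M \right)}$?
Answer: $- \frac{1006015}{38} \approx -26474.0$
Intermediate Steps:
$M = 3$
$I{\left(m \right)} = - \frac{3}{32 + 2 m}$ ($I{\left(m \right)} = - \frac{3}{m + \left(8 \cdot 4 + m\right)} = - \frac{3}{m + \left(32 + m\right)} = - \frac{3}{32 + 2 m}$)
$-26474 + I{\left(M \right)} = -26474 - \frac{3}{32 + 2 \cdot 3} = -26474 - \frac{3}{32 + 6} = -26474 - \frac{3}{38} = - \frac{1006015}{38}$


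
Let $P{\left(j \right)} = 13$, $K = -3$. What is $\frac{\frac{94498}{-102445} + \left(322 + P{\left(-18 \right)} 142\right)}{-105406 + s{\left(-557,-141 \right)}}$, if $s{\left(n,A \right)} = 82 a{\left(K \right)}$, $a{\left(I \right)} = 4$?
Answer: $- \frac{111003131}{5382357855} \approx -0.020624$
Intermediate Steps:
$s{\left(n,A \right)} = 328$ ($s{\left(n,A \right)} = 82 \cdot 4 = 328$)
$\frac{\frac{94498}{-102445} + \left(322 + P{\left(-18 \right)} 142\right)}{-105406 + s{\left(-557,-141 \right)}} = \frac{\frac{94498}{-102445} + \left(322 + 13 \cdot 142\right)}{-105406 + 328} = \frac{94498 \left(- \frac{1}{102445}\right) + \left(322 + 1846\right)}{-105078} = \left(- \frac{94498}{102445} + 2168\right) \left(- \frac{1}{105078}\right) = \frac{222006262}{102445} \left(- \frac{1}{105078}\right) = - \frac{111003131}{5382357855}$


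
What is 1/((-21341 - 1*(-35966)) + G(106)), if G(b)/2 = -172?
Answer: 1/14281 ≈ 7.0023e-5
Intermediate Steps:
G(b) = -344 (G(b) = 2*(-172) = -344)
1/((-21341 - 1*(-35966)) + G(106)) = 1/((-21341 - 1*(-35966)) - 344) = 1/((-21341 + 35966) - 344) = 1/(14625 - 344) = 1/14281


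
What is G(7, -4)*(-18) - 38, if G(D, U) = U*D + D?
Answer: 340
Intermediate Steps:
G(D, U) = D + D*U (G(D, U) = D*U + D = D + D*U)
G(7, -4)*(-18) - 38 = (7*(1 - 4))*(-18) - 38 = (7*(-3))*(-18) - 38 = -21*(-18) - 38 = 378 - 38 = 340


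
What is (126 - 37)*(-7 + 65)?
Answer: 5162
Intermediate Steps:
(126 - 37)*(-7 + 65) = 89*58 = 5162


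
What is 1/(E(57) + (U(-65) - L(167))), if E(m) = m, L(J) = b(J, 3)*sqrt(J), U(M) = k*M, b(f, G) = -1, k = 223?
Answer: -14438/208455677 - sqrt(167)/208455677 ≈ -6.9324e-5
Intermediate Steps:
U(M) = 223*M
L(J) = -sqrt(J)
1/(E(57) + (U(-65) - L(167))) = 1/(57 + (223*(-65) - (-1)*sqrt(167))) = 1/(57 + (-14495 + sqrt(167))) = 1/(-14438 + sqrt(167))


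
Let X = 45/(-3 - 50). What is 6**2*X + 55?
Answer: 1295/53 ≈ 24.434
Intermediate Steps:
X = -45/53 (X = 45/(-53) = 45*(-1/53) = -45/53 ≈ -0.84906)
6**2*X + 55 = 6**2*(-45/53) + 55 = 36*(-45/53) + 55 = -1620/53 + 55 = 1295/53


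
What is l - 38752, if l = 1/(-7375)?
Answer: -285796001/7375 ≈ -38752.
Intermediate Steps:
l = -1/7375 ≈ -0.00013559
l - 38752 = -1/7375 - 38752 = -285796001/7375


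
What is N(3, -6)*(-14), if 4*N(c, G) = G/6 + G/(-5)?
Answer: -7/10 ≈ -0.70000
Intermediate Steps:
N(c, G) = -G/120 (N(c, G) = (G/6 + G/(-5))/4 = (G*(1/6) + G*(-1/5))/4 = (G/6 - G/5)/4 = (-G/30)/4 = -G/120)
N(3, -6)*(-14) = -1/120*(-6)*(-14) = (1/20)*(-14) = -7/10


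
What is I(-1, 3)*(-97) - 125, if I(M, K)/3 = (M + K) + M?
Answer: -416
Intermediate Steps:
I(M, K) = 3*K + 6*M (I(M, K) = 3*((M + K) + M) = 3*((K + M) + M) = 3*(K + 2*M) = 3*K + 6*M)
I(-1, 3)*(-97) - 125 = (3*3 + 6*(-1))*(-97) - 125 = (9 - 6)*(-97) - 125 = 3*(-97) - 125 = -291 - 125 = -416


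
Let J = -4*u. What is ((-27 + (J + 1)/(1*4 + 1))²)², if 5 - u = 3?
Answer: 406586896/625 ≈ 6.5054e+5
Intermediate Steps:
u = 2 (u = 5 - 1*3 = 5 - 3 = 2)
J = -8 (J = -4*2 = -8)
((-27 + (J + 1)/(1*4 + 1))²)² = ((-27 + (-8 + 1)/(1*4 + 1))²)² = ((-27 - 7/(4 + 1))²)² = ((-27 - 7/5)²)² = ((-142/5)²)² = (20164/25)² = 406586896/625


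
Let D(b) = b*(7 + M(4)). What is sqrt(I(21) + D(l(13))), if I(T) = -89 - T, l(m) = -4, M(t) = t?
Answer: I*sqrt(154) ≈ 12.41*I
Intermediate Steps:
D(b) = 11*b (D(b) = b*(7 + 4) = b*11 = 11*b)
sqrt(I(21) + D(l(13))) = sqrt((-89 - 1*21) + 11*(-4)) = sqrt((-89 - 21) - 44) = sqrt(-110 - 44) = sqrt(-154) = I*sqrt(154)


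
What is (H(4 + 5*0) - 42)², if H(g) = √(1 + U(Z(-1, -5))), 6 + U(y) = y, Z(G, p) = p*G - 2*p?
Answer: (42 - √10)² ≈ 1508.4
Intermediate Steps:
Z(G, p) = -2*p + G*p (Z(G, p) = G*p - 2*p = -2*p + G*p)
U(y) = -6 + y
H(g) = √10 (H(g) = √(1 + (-6 - 5*(-2 - 1))) = √(1 + (-6 - 5*(-3))) = √(1 + (-6 + 15)) = √(1 + 9) = √10)
(H(4 + 5*0) - 42)² = (√10 - 42)² = (-42 + √10)²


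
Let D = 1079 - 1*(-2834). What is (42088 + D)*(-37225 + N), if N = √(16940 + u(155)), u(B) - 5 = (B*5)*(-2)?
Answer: -1712387225 + 46001*√15395 ≈ -1.7067e+9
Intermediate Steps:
u(B) = 5 - 10*B (u(B) = 5 + (B*5)*(-2) = 5 + (5*B)*(-2) = 5 - 10*B)
D = 3913 (D = 1079 + 2834 = 3913)
N = √15395 (N = √(16940 + (5 - 10*155)) = √(16940 + (5 - 1550)) = √(16940 - 1545) = √15395 ≈ 124.08)
(42088 + D)*(-37225 + N) = (42088 + 3913)*(-37225 + √15395) = 46001*(-37225 + √15395) = -1712387225 + 46001*√15395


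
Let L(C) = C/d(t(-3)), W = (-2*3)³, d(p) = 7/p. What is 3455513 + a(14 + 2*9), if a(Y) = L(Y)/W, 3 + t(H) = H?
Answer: 217697327/63 ≈ 3.4555e+6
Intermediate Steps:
t(H) = -3 + H
W = -216 (W = (-6)³ = -216)
L(C) = -6*C/7 (L(C) = C/((7/(-3 - 3))) = C/((7/(-6))) = C/((7*(-⅙))) = C/(-7/6) = C*(-6/7) = -6*C/7)
a(Y) = Y/252 (a(Y) = -6*Y/7/(-216) = -6*Y/7*(-1/216) = Y/252)
3455513 + a(14 + 2*9) = 3455513 + (14 + 2*9)/252 = 3455513 + (14 + 18)/252 = 3455513 + (1/252)*32 = 3455513 + 8/63 = 217697327/63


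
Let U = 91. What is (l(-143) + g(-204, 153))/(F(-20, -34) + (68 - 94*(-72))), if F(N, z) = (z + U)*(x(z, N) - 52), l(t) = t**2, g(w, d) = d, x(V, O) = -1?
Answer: 20602/3815 ≈ 5.4003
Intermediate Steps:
F(N, z) = -4823 - 53*z (F(N, z) = (z + 91)*(-1 - 52) = (91 + z)*(-53) = -4823 - 53*z)
(l(-143) + g(-204, 153))/(F(-20, -34) + (68 - 94*(-72))) = ((-143)**2 + 153)/((-4823 - 53*(-34)) + (68 - 94*(-72))) = (20449 + 153)/((-4823 + 1802) + (68 + 6768)) = 20602/(-3021 + 6836) = 20602/3815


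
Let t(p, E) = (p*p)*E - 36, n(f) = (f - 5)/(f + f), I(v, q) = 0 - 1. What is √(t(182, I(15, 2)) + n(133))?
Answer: 6*I*√16293298/133 ≈ 182.1*I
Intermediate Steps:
I(v, q) = -1
n(f) = (-5 + f)/(2*f) (n(f) = (-5 + f)/((2*f)) = (-5 + f)*(1/(2*f)) = (-5 + f)/(2*f))
t(p, E) = -36 + E*p² (t(p, E) = p²*E - 36 = E*p² - 36 = -36 + E*p²)
√(t(182, I(15, 2)) + n(133)) = √((-36 - 1*182²) + (½)*(-5 + 133)/133) = √((-36 - 1*33124) + (½)*(1/133)*128) = √((-36 - 33124) + 64/133) = √(-33160 + 64/133) = √(-4410216/133) = 6*I*√16293298/133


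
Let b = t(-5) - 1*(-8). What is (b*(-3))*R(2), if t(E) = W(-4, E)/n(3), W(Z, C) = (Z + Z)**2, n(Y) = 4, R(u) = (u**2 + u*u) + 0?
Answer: -576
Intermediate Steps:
R(u) = 2*u**2 (R(u) = (u**2 + u**2) + 0 = 2*u**2 + 0 = 2*u**2)
W(Z, C) = 4*Z**2 (W(Z, C) = (2*Z)**2 = 4*Z**2)
t(E) = 16 (t(E) = (4*(-4)**2)/4 = (4*16)*(1/4) = 64*(1/4) = 16)
b = 24 (b = 16 - 1*(-8) = 16 + 8 = 24)
(b*(-3))*R(2) = (24*(-3))*(2*2**2) = -144*4 = -72*8 = -576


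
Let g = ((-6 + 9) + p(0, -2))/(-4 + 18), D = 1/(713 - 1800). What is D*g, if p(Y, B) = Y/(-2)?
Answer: -3/15218 ≈ -0.00019713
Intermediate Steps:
p(Y, B) = -Y/2 (p(Y, B) = Y*(-½) = -Y/2)
D = -1/1087 (D = 1/(-1087) = -1/1087 ≈ -0.00091996)
g = 3/14 (g = ((-6 + 9) - ½*0)/(-4 + 18) = (3 + 0)/14 = 3*(1/14) = 3/14 ≈ 0.21429)
D*g = -1/1087*3/14 = -3/15218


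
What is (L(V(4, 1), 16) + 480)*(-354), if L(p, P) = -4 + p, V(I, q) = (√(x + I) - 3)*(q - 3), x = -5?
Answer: -170628 + 708*I ≈ -1.7063e+5 + 708.0*I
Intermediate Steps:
V(I, q) = (-3 + q)*(-3 + √(-5 + I)) (V(I, q) = (√(-5 + I) - 3)*(q - 3) = (-3 + √(-5 + I))*(-3 + q) = (-3 + q)*(-3 + √(-5 + I)))
(L(V(4, 1), 16) + 480)*(-354) = ((-4 + (9 - 3*1 - 3*√(-5 + 4) + 1*√(-5 + 4))) + 480)*(-354) = ((-4 + (9 - 3 - 3*I + 1*√(-1))) + 480)*(-354) = ((-4 + (9 - 3 - 3*I + 1*I)) + 480)*(-354) = ((-4 + (9 - 3 - 3*I + I)) + 480)*(-354) = ((-4 + (6 - 2*I)) + 480)*(-354) = ((2 - 2*I) + 480)*(-354) = (482 - 2*I)*(-354) = -170628 + 708*I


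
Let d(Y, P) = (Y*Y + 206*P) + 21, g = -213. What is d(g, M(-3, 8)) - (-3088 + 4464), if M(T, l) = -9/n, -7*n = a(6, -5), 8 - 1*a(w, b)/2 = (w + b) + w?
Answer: 50503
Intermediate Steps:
a(w, b) = 16 - 4*w - 2*b (a(w, b) = 16 - 2*((w + b) + w) = 16 - 2*((b + w) + w) = 16 - 2*(b + 2*w) = 16 + (-4*w - 2*b) = 16 - 4*w - 2*b)
n = -2/7 (n = -(16 - 4*6 - 2*(-5))/7 = -(16 - 24 + 10)/7 = -⅐*2 = -2/7 ≈ -0.28571)
M(T, l) = 63/2 (M(T, l) = -9/(-2/7) = -9*(-7/2) = 63/2)
d(Y, P) = 21 + Y² + 206*P (d(Y, P) = (Y² + 206*P) + 21 = 21 + Y² + 206*P)
d(g, M(-3, 8)) - (-3088 + 4464) = (21 + (-213)² + 206*(63/2)) - (-3088 + 4464) = (21 + 45369 + 6489) - 1*1376 = 51879 - 1376 = 50503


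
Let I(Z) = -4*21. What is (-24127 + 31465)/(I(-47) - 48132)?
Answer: -1223/8036 ≈ -0.15219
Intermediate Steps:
I(Z) = -84
(-24127 + 31465)/(I(-47) - 48132) = (-24127 + 31465)/(-84 - 48132) = 7338/(-48216) = 7338*(-1/48216) = -1223/8036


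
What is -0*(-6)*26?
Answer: 0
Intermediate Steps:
-0*(-6)*26 = -18*0*26 = 0*26 = 0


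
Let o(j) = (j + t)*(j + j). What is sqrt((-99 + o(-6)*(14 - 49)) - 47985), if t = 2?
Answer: 2*I*sqrt(12441) ≈ 223.08*I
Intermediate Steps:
o(j) = 2*j*(2 + j) (o(j) = (j + 2)*(j + j) = (2 + j)*(2*j) = 2*j*(2 + j))
sqrt((-99 + o(-6)*(14 - 49)) - 47985) = sqrt((-99 + (2*(-6)*(2 - 6))*(14 - 49)) - 47985) = sqrt((-99 + (2*(-6)*(-4))*(-35)) - 47985) = sqrt((-99 + 48*(-35)) - 47985) = sqrt((-99 - 1680) - 47985) = sqrt(-1779 - 47985) = sqrt(-49764) = 2*I*sqrt(12441)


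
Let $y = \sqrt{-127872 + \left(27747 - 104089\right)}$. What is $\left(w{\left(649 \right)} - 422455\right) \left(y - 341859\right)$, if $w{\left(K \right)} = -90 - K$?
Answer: $144672677646 - 423194 i \sqrt{204214} \approx 1.4467 \cdot 10^{11} - 1.9124 \cdot 10^{8} i$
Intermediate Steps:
$y = i \sqrt{204214}$ ($y = \sqrt{-127872 - 76342} = \sqrt{-204214} = i \sqrt{204214} \approx 451.9 i$)
$\left(w{\left(649 \right)} - 422455\right) \left(y - 341859\right) = \left(\left(-90 - 649\right) - 422455\right) \left(i \sqrt{204214} - 341859\right) = \left(\left(-90 - 649\right) - 422455\right) \left(-341859 + i \sqrt{204214}\right) = \left(-739 - 422455\right) \left(-341859 + i \sqrt{204214}\right) = - 423194 \left(-341859 + i \sqrt{204214}\right) = 144672677646 - 423194 i \sqrt{204214}$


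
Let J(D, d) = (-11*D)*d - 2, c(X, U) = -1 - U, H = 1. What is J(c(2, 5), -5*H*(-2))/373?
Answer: 658/373 ≈ 1.7641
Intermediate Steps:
J(D, d) = -2 - 11*D*d (J(D, d) = -11*D*d - 2 = -2 - 11*D*d)
J(c(2, 5), -5*H*(-2))/373 = (-2 - 11*(-1 - 1*5)*-5*1*(-2))/373 = (-2 - 11*(-1 - 5)*(-5*(-2)))*(1/373) = (-2 - 11*(-6)*10)*(1/373) = (-2 + 660)*(1/373) = 658*(1/373) = 658/373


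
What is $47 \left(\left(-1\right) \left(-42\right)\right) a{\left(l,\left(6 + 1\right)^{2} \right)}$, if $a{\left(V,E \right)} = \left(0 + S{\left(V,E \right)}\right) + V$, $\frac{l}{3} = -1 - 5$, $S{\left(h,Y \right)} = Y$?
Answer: $61194$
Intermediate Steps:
$l = -18$ ($l = 3 \left(-1 - 5\right) = 3 \left(-6\right) = -18$)
$a{\left(V,E \right)} = E + V$ ($a{\left(V,E \right)} = \left(0 + E\right) + V = E + V$)
$47 \left(\left(-1\right) \left(-42\right)\right) a{\left(l,\left(6 + 1\right)^{2} \right)} = 47 \left(\left(-1\right) \left(-42\right)\right) \left(\left(6 + 1\right)^{2} - 18\right) = 47 \cdot 42 \left(7^{2} - 18\right) = 1974 \left(49 - 18\right) = 1974 \cdot 31 = 61194$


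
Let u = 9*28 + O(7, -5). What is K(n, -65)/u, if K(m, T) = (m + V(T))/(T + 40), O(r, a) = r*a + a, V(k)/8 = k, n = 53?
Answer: 467/5300 ≈ 0.088113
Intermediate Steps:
V(k) = 8*k
O(r, a) = a + a*r (O(r, a) = a*r + a = a + a*r)
K(m, T) = (m + 8*T)/(40 + T) (K(m, T) = (m + 8*T)/(T + 40) = (m + 8*T)/(40 + T))
u = 212 (u = 9*28 - 5*(1 + 7) = 252 - 5*8 = 252 - 40 = 212)
K(n, -65)/u = ((53 + 8*(-65))/(40 - 65))/212 = ((53 - 520)/(-25))*(1/212) = -1/25*(-467)*(1/212) = (467/25)*(1/212) = 467/5300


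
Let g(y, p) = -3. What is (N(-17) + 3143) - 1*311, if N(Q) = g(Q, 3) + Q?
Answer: 2812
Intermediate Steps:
N(Q) = -3 + Q
(N(-17) + 3143) - 1*311 = ((-3 - 17) + 3143) - 1*311 = (-20 + 3143) - 311 = 3123 - 311 = 2812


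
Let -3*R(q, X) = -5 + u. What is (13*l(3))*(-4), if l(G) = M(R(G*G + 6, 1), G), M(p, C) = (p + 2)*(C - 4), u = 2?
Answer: 156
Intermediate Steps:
R(q, X) = 1 (R(q, X) = -(-5 + 2)/3 = -⅓*(-3) = 1)
M(p, C) = (-4 + C)*(2 + p) (M(p, C) = (2 + p)*(-4 + C) = (-4 + C)*(2 + p))
l(G) = -12 + 3*G (l(G) = -8 - 4*1 + 2*G + G*1 = -8 - 4 + 2*G + G = -12 + 3*G)
(13*l(3))*(-4) = (13*(-12 + 3*3))*(-4) = (13*(-12 + 9))*(-4) = (13*(-3))*(-4) = -39*(-4) = 156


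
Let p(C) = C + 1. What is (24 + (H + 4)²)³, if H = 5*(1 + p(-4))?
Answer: 216000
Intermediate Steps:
p(C) = 1 + C
H = -10 (H = 5*(1 + (1 - 4)) = 5*(1 - 3) = 5*(-2) = -10)
(24 + (H + 4)²)³ = (24 + (-10 + 4)²)³ = (24 + (-6)²)³ = (24 + 36)³ = 60³ = 216000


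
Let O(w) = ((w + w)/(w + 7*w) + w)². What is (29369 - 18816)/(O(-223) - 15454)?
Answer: 168848/546617 ≈ 0.30890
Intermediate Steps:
O(w) = (¼ + w)² (O(w) = ((2*w)/((8*w)) + w)² = ((2*w)*(1/(8*w)) + w)² = (¼ + w)²)
(29369 - 18816)/(O(-223) - 15454) = (29369 - 18816)/((1 + 4*(-223))²/16 - 15454) = 10553/((1 - 892)²/16 - 15454) = 10553/((1/16)*(-891)² - 15454) = 10553/((1/16)*793881 - 15454) = 10553/(793881/16 - 15454) = 10553/(546617/16) = 10553*(16/546617) = 168848/546617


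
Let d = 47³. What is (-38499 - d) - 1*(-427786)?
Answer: 285464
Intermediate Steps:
d = 103823
(-38499 - d) - 1*(-427786) = (-38499 - 1*103823) - 1*(-427786) = (-38499 - 103823) + 427786 = -142322 + 427786 = 285464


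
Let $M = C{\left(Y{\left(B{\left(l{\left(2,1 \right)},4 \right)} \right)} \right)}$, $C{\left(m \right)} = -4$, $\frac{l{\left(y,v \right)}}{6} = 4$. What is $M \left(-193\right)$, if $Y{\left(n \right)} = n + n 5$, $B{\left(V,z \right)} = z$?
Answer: $772$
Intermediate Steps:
$l{\left(y,v \right)} = 24$ ($l{\left(y,v \right)} = 6 \cdot 4 = 24$)
$Y{\left(n \right)} = 6 n$ ($Y{\left(n \right)} = n + 5 n = 6 n$)
$M = -4$
$M \left(-193\right) = \left(-4\right) \left(-193\right) = 772$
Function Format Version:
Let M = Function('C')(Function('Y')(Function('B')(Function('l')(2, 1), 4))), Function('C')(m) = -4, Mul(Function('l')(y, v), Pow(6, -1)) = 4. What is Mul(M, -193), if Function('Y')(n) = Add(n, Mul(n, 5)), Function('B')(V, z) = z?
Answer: 772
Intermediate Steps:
Function('l')(y, v) = 24 (Function('l')(y, v) = Mul(6, 4) = 24)
Function('Y')(n) = Mul(6, n) (Function('Y')(n) = Add(n, Mul(5, n)) = Mul(6, n))
M = -4
Mul(M, -193) = Mul(-4, -193) = 772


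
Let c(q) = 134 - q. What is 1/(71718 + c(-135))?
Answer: 1/71987 ≈ 1.3891e-5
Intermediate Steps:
1/(71718 + c(-135)) = 1/(71718 + (134 - 1*(-135))) = 1/(71718 + (134 + 135)) = 1/(71718 + 269) = 1/71987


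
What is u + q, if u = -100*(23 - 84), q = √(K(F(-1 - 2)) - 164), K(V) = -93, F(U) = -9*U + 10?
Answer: 6100 + I*√257 ≈ 6100.0 + 16.031*I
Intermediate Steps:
F(U) = 10 - 9*U
q = I*√257 (q = √(-93 - 164) = √(-257) = I*√257 ≈ 16.031*I)
u = 6100 (u = -100*(-61) = 6100)
u + q = 6100 + I*√257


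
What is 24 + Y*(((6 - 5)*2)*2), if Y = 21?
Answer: 108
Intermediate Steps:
24 + Y*(((6 - 5)*2)*2) = 24 + 21*(((6 - 5)*2)*2) = 24 + 21*((1*2)*2) = 24 + 21*(2*2) = 24 + 21*4 = 24 + 84 = 108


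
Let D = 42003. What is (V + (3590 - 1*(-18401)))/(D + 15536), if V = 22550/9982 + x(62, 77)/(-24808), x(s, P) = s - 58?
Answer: 13893537529/36348422002 ≈ 0.38223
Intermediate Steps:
x(s, P) = -58 + s
V = 1426991/631718 (V = 22550/9982 + (-58 + 62)/(-24808) = 22550*(1/9982) + 4*(-1/24808) = 11275/4991 - 1/6202 = 1426991/631718 ≈ 2.2589)
(V + (3590 - 1*(-18401)))/(D + 15536) = (1426991/631718 + (3590 - 1*(-18401)))/(42003 + 15536) = (1426991/631718 + (3590 + 18401))/57539 = (1426991/631718 + 21991)*(1/57539) = (13893537529/631718)*(1/57539) = 13893537529/36348422002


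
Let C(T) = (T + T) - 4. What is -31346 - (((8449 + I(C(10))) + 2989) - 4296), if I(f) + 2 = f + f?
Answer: -38518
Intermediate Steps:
C(T) = -4 + 2*T (C(T) = 2*T - 4 = -4 + 2*T)
I(f) = -2 + 2*f (I(f) = -2 + (f + f) = -2 + 2*f)
-31346 - (((8449 + I(C(10))) + 2989) - 4296) = -31346 - (((8449 + (-2 + 2*(-4 + 2*10))) + 2989) - 4296) = -31346 - (((8449 + (-2 + 2*(-4 + 20))) + 2989) - 4296) = -31346 - (((8449 + (-2 + 2*16)) + 2989) - 4296) = -31346 - (((8449 + (-2 + 32)) + 2989) - 4296) = -31346 - (((8449 + 30) + 2989) - 4296) = -31346 - ((8479 + 2989) - 4296) = -31346 - (11468 - 4296) = -31346 - 1*7172 = -31346 - 7172 = -38518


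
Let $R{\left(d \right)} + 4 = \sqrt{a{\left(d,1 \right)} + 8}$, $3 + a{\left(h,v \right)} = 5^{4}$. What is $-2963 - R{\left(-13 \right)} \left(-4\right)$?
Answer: $-2979 + 12 \sqrt{70} \approx -2878.6$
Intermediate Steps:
$a{\left(h,v \right)} = 622$ ($a{\left(h,v \right)} = -3 + 5^{4} = -3 + 625 = 622$)
$R{\left(d \right)} = -4 + 3 \sqrt{70}$ ($R{\left(d \right)} = -4 + \sqrt{622 + 8} = -4 + \sqrt{630} = -4 + 3 \sqrt{70}$)
$-2963 - R{\left(-13 \right)} \left(-4\right) = -2963 - \left(-4 + 3 \sqrt{70}\right) \left(-4\right) = -2963 - \left(16 - 12 \sqrt{70}\right) = -2979 + 12 \sqrt{70}$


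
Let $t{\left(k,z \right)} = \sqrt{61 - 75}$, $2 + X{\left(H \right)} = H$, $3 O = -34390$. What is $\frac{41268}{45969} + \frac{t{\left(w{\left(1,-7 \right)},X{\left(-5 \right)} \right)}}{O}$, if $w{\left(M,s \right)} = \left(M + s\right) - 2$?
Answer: $\frac{13756}{15323} - \frac{3 i \sqrt{14}}{34390} \approx 0.89774 - 0.0003264 i$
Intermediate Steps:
$O = - \frac{34390}{3}$ ($O = \frac{1}{3} \left(-34390\right) = - \frac{34390}{3} \approx -11463.0$)
$X{\left(H \right)} = -2 + H$
$w{\left(M,s \right)} = -2 + M + s$
$t{\left(k,z \right)} = i \sqrt{14}$ ($t{\left(k,z \right)} = \sqrt{-14} = i \sqrt{14}$)
$\frac{41268}{45969} + \frac{t{\left(w{\left(1,-7 \right)},X{\left(-5 \right)} \right)}}{O} = \frac{41268}{45969} + \frac{i \sqrt{14}}{- \frac{34390}{3}} = 41268 \cdot \frac{1}{45969} + i \sqrt{14} \left(- \frac{3}{34390}\right) = \frac{13756}{15323} - \frac{3 i \sqrt{14}}{34390}$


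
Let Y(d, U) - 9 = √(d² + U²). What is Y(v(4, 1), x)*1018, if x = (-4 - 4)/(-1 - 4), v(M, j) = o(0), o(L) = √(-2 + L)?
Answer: 9162 + 1018*√14/5 ≈ 9923.8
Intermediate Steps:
v(M, j) = I*√2 (v(M, j) = √(-2 + 0) = √(-2) = I*√2)
x = 8/5 (x = -8/(-5) = -8*(-⅕) = 8/5 ≈ 1.6000)
Y(d, U) = 9 + √(U² + d²) (Y(d, U) = 9 + √(d² + U²) = 9 + √(U² + d²))
Y(v(4, 1), x)*1018 = (9 + √((8/5)² + (I*√2)²))*1018 = (9 + √(64/25 - 2))*1018 = (9 + √(14/25))*1018 = (9 + √14/5)*1018 = 9162 + 1018*√14/5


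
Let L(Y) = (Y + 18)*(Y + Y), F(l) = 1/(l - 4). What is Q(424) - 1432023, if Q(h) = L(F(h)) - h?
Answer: -126341817839/88200 ≈ -1.4324e+6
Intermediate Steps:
F(l) = 1/(-4 + l)
L(Y) = 2*Y*(18 + Y) (L(Y) = (18 + Y)*(2*Y) = 2*Y*(18 + Y))
Q(h) = -h + 2*(18 + 1/(-4 + h))/(-4 + h) (Q(h) = 2*(18 + 1/(-4 + h))/(-4 + h) - h = -h + 2*(18 + 1/(-4 + h))/(-4 + h))
Q(424) - 1432023 = (-142 + 36*424 - 1*424*(-4 + 424)²)/(-4 + 424)² - 1432023 = (-142 + 15264 - 1*424*420²)/420² - 1432023 = (-142 + 15264 - 1*424*176400)/176400 - 1432023 = (-142 + 15264 - 74793600)/176400 - 1432023 = (1/176400)*(-74778478) - 1432023 = -37389239/88200 - 1432023 = -126341817839/88200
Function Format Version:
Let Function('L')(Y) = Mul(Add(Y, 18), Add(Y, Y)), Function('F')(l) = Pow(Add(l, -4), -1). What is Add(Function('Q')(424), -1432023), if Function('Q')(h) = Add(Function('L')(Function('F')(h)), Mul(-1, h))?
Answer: Rational(-126341817839, 88200) ≈ -1.4324e+6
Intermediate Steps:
Function('F')(l) = Pow(Add(-4, l), -1)
Function('L')(Y) = Mul(2, Y, Add(18, Y)) (Function('L')(Y) = Mul(Add(18, Y), Mul(2, Y)) = Mul(2, Y, Add(18, Y)))
Function('Q')(h) = Add(Mul(-1, h), Mul(2, Pow(Add(-4, h), -1), Add(18, Pow(Add(-4, h), -1)))) (Function('Q')(h) = Add(Mul(2, Pow(Add(-4, h), -1), Add(18, Pow(Add(-4, h), -1))), Mul(-1, h)) = Add(Mul(-1, h), Mul(2, Pow(Add(-4, h), -1), Add(18, Pow(Add(-4, h), -1)))))
Add(Function('Q')(424), -1432023) = Add(Mul(Pow(Add(-4, 424), -2), Add(-142, Mul(36, 424), Mul(-1, 424, Pow(Add(-4, 424), 2)))), -1432023) = Add(Mul(Pow(420, -2), Add(-142, 15264, Mul(-1, 424, Pow(420, 2)))), -1432023) = Add(Mul(Rational(1, 176400), Add(-142, 15264, Mul(-1, 424, 176400))), -1432023) = Add(Mul(Rational(1, 176400), Add(-142, 15264, -74793600)), -1432023) = Add(Mul(Rational(1, 176400), -74778478), -1432023) = Add(Rational(-37389239, 88200), -1432023) = Rational(-126341817839, 88200)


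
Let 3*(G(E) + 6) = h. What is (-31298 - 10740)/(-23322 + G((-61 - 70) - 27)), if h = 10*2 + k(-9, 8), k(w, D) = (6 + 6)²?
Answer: 63057/34910 ≈ 1.8063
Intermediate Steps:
k(w, D) = 144 (k(w, D) = 12² = 144)
h = 164 (h = 10*2 + 144 = 20 + 144 = 164)
G(E) = 146/3 (G(E) = -6 + (⅓)*164 = -6 + 164/3 = 146/3)
(-31298 - 10740)/(-23322 + G((-61 - 70) - 27)) = (-31298 - 10740)/(-23322 + 146/3) = -42038/(-69820/3) = -42038*(-3/69820) = 63057/34910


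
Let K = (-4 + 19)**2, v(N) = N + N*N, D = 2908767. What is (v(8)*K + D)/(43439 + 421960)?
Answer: 974989/155133 ≈ 6.2849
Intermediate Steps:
v(N) = N + N**2
K = 225 (K = 15**2 = 225)
(v(8)*K + D)/(43439 + 421960) = ((8*(1 + 8))*225 + 2908767)/(43439 + 421960) = ((8*9)*225 + 2908767)/465399 = (72*225 + 2908767)*(1/465399) = (16200 + 2908767)*(1/465399) = 2924967*(1/465399) = 974989/155133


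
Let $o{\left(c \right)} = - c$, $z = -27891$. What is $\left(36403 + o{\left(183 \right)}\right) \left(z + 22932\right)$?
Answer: $-179614980$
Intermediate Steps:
$\left(36403 + o{\left(183 \right)}\right) \left(z + 22932\right) = \left(36403 - 183\right) \left(-27891 + 22932\right) = \left(36403 - 183\right) \left(-4959\right) = 36220 \left(-4959\right) = -179614980$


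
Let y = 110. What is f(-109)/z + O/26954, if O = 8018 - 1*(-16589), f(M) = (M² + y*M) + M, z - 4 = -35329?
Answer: 875118247/952150050 ≈ 0.91910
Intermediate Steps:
z = -35325 (z = 4 - 35329 = -35325)
f(M) = M² + 111*M (f(M) = (M² + 110*M) + M = M² + 111*M)
O = 24607 (O = 8018 + 16589 = 24607)
f(-109)/z + O/26954 = -109*(111 - 109)/(-35325) + 24607/26954 = -109*2*(-1/35325) + 24607*(1/26954) = -218*(-1/35325) + 24607/26954 = 218/35325 + 24607/26954 = 875118247/952150050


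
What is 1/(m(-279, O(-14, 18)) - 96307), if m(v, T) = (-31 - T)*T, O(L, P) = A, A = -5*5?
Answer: -1/96157 ≈ -1.0400e-5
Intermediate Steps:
A = -25
O(L, P) = -25
m(v, T) = T*(-31 - T)
1/(m(-279, O(-14, 18)) - 96307) = 1/(-1*(-25)*(31 - 25) - 96307) = 1/(-1*(-25)*6 - 96307) = 1/(150 - 96307) = 1/(-96157) = -1/96157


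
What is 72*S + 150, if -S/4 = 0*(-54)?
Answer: 150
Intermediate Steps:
S = 0 (S = -0*(-54) = -4*0 = 0)
72*S + 150 = 72*0 + 150 = 0 + 150 = 150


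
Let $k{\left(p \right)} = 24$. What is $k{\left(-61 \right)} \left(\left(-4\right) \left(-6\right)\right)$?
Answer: $576$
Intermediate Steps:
$k{\left(-61 \right)} \left(\left(-4\right) \left(-6\right)\right) = 24 \left(\left(-4\right) \left(-6\right)\right) = 24 \cdot 24 = 576$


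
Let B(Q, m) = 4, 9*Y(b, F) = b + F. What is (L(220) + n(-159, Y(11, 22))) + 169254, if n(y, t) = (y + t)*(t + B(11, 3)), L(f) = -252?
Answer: 1510300/9 ≈ 1.6781e+5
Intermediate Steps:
Y(b, F) = F/9 + b/9 (Y(b, F) = (b + F)/9 = (F + b)/9 = F/9 + b/9)
n(y, t) = (4 + t)*(t + y) (n(y, t) = (y + t)*(t + 4) = (t + y)*(4 + t) = (4 + t)*(t + y))
(L(220) + n(-159, Y(11, 22))) + 169254 = (-252 + (((1/9)*22 + (1/9)*11)**2 + 4*((1/9)*22 + (1/9)*11) + 4*(-159) + ((1/9)*22 + (1/9)*11)*(-159))) + 169254 = (-252 + ((22/9 + 11/9)**2 + 4*(22/9 + 11/9) - 636 + (22/9 + 11/9)*(-159))) + 169254 = (-252 + ((11/3)**2 + 4*(11/3) - 636 + (11/3)*(-159))) + 169254 = (-252 + (121/9 + 44/3 - 636 - 583)) + 169254 = (-252 - 10718/9) + 169254 = -12986/9 + 169254 = 1510300/9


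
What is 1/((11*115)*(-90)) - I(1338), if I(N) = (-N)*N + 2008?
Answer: 203590668599/113850 ≈ 1.7882e+6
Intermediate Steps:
I(N) = 2008 - N² (I(N) = -N² + 2008 = 2008 - N²)
1/((11*115)*(-90)) - I(1338) = 1/((11*115)*(-90)) - (2008 - 1*1338²) = 1/(1265*(-90)) - (2008 - 1*1790244) = 1/(-113850) - (2008 - 1790244) = -1/113850 - 1*(-1788236) = -1/113850 + 1788236 = 203590668599/113850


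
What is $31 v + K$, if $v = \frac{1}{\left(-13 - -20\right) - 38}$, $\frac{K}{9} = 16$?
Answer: $143$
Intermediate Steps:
$K = 144$ ($K = 9 \cdot 16 = 144$)
$v = - \frac{1}{31}$ ($v = \frac{1}{\left(-13 + 20\right) - 38} = \frac{1}{7 - 38} = \frac{1}{-31} = - \frac{1}{31} \approx -0.032258$)
$31 v + K = 31 \left(- \frac{1}{31}\right) + 144 = -1 + 144 = 143$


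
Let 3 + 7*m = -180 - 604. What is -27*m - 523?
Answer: 17588/7 ≈ 2512.6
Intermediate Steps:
m = -787/7 (m = -3/7 + (-180 - 604)/7 = -3/7 + (⅐)*(-784) = -3/7 - 112 = -787/7 ≈ -112.43)
-27*m - 523 = -27*(-787/7) - 523 = 21249/7 - 523 = 17588/7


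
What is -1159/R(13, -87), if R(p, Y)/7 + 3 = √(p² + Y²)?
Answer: -3477/54103 - 1159*√7738/54103 ≈ -1.9487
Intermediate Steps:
R(p, Y) = -21 + 7*√(Y² + p²) (R(p, Y) = -21 + 7*√(p² + Y²) = -21 + 7*√(Y² + p²))
-1159/R(13, -87) = -1159/(-21 + 7*√((-87)² + 13²)) = -1159/(-21 + 7*√(7569 + 169)) = -1159/(-21 + 7*√7738)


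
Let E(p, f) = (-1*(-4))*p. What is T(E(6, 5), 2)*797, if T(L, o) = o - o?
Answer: 0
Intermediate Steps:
E(p, f) = 4*p
T(L, o) = 0
T(E(6, 5), 2)*797 = 0*797 = 0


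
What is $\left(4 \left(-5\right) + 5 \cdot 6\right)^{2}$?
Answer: $100$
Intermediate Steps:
$\left(4 \left(-5\right) + 5 \cdot 6\right)^{2} = \left(-20 + 30\right)^{2} = 10^{2} = 100$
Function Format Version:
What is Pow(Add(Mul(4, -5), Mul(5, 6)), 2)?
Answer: 100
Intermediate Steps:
Pow(Add(Mul(4, -5), Mul(5, 6)), 2) = Pow(Add(-20, 30), 2) = Pow(10, 2) = 100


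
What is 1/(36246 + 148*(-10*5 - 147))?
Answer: 1/7090 ≈ 0.00014104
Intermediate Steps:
1/(36246 + 148*(-10*5 - 147)) = 1/(36246 + 148*(-50 - 147)) = 1/(36246 + 148*(-197)) = 1/(36246 - 29156) = 1/7090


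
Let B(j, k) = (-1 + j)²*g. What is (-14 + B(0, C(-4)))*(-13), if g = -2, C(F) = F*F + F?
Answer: 208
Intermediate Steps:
C(F) = F + F² (C(F) = F² + F = F + F²)
B(j, k) = -2*(-1 + j)² (B(j, k) = (-1 + j)²*(-2) = -2*(-1 + j)²)
(-14 + B(0, C(-4)))*(-13) = (-14 - 2*(-1 + 0)²)*(-13) = (-14 - 2*(-1)²)*(-13) = (-14 - 2*1)*(-13) = (-14 - 2)*(-13) = -16*(-13) = 208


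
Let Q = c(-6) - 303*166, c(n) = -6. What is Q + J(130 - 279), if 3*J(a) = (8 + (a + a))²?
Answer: -66812/3 ≈ -22271.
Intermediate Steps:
J(a) = (8 + 2*a)²/3 (J(a) = (8 + (a + a))²/3 = (8 + 2*a)²/3)
Q = -50304 (Q = -6 - 303*166 = -6 - 50298 = -50304)
Q + J(130 - 279) = -50304 + 4*(4 + (130 - 279))²/3 = -50304 + 4*(4 - 149)²/3 = -50304 + (4/3)*(-145)² = -50304 + (4/3)*21025 = -50304 + 84100/3 = -66812/3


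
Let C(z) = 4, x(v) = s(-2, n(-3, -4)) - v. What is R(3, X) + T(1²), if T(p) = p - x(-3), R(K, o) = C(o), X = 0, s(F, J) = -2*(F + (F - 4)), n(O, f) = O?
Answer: -14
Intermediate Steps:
s(F, J) = 8 - 4*F (s(F, J) = -2*(F + (-4 + F)) = -2*(-4 + 2*F) = 8 - 4*F)
x(v) = 16 - v (x(v) = (8 - 4*(-2)) - v = (8 + 8) - v = 16 - v)
R(K, o) = 4
T(p) = -19 + p (T(p) = p - (16 - 1*(-3)) = p - (16 + 3) = p - 1*19 = p - 19 = -19 + p)
R(3, X) + T(1²) = 4 + (-19 + 1²) = 4 + (-19 + 1) = 4 - 18 = -14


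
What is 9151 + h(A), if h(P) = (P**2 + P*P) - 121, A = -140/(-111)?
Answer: 111297830/12321 ≈ 9033.2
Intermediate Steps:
A = 140/111 (A = -140*(-1/111) = 140/111 ≈ 1.2613)
h(P) = -121 + 2*P**2 (h(P) = (P**2 + P**2) - 121 = 2*P**2 - 121 = -121 + 2*P**2)
9151 + h(A) = 9151 + (-121 + 2*(140/111)**2) = 9151 + (-121 + 2*(19600/12321)) = 9151 + (-121 + 39200/12321) = 9151 - 1451641/12321 = 111297830/12321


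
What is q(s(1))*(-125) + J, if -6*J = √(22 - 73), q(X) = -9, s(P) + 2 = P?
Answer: 1125 - I*√51/6 ≈ 1125.0 - 1.1902*I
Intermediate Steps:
s(P) = -2 + P
J = -I*√51/6 (J = -√(22 - 73)/6 = -I*√51/6 ≈ -1.1902*I)
q(s(1))*(-125) + J = -9*(-125) - I*√51/6 = 1125 - I*√51/6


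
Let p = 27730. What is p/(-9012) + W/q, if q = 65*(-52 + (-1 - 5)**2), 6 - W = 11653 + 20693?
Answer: 3282611/117156 ≈ 28.019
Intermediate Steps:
W = -32340 (W = 6 - (11653 + 20693) = 6 - 1*32346 = 6 - 32346 = -32340)
q = -1040 (q = 65*(-52 + (-6)**2) = 65*(-52 + 36) = 65*(-16) = -1040)
p/(-9012) + W/q = 27730/(-9012) - 32340/(-1040) = 27730*(-1/9012) - 32340*(-1/1040) = -13865/4506 + 1617/52 = 3282611/117156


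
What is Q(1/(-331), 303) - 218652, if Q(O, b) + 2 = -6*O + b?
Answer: -72274175/331 ≈ -2.1835e+5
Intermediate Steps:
Q(O, b) = -2 + b - 6*O (Q(O, b) = -2 + (-6*O + b) = -2 + (b - 6*O) = -2 + b - 6*O)
Q(1/(-331), 303) - 218652 = (-2 + 303 - 6/(-331)) - 218652 = (-2 + 303 - 6*(-1/331)) - 218652 = (-2 + 303 + 6/331) - 218652 = 99637/331 - 218652 = -72274175/331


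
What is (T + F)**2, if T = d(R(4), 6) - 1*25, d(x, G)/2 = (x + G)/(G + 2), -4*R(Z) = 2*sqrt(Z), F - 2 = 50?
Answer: 12769/16 ≈ 798.06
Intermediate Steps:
F = 52 (F = 2 + 50 = 52)
R(Z) = -sqrt(Z)/2
d(x, G) = 2*(G + x)/(2 + G) (d(x, G) = 2*((x + G)/(G + 2)) = 2*((G + x)/(2 + G)) = 2*(G + x)/(2 + G))
T = -95/4 (T = 2*(6 - sqrt(4)/2)/(2 + 6) - 1*25 = 2*(6 - 1/2*2)/8 - 25 = 2*(1/8)*(6 - 1) - 25 = 2*(1/8)*5 - 25 = 5/4 - 25 = -95/4 ≈ -23.750)
(T + F)**2 = (-95/4 + 52)**2 = (113/4)**2 = 12769/16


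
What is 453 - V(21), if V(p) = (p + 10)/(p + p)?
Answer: 18995/42 ≈ 452.26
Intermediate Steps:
V(p) = (10 + p)/(2*p) (V(p) = (10 + p)/((2*p)) = (10 + p)*(1/(2*p)) = (10 + p)/(2*p))
453 - V(21) = 453 - (10 + 21)/(2*21) = 453 - 31/(2*21) = 453 - 1*31/42 = 453 - 31/42 = 18995/42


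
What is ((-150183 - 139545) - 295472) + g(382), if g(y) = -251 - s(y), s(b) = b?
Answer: -585833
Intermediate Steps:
g(y) = -251 - y
((-150183 - 139545) - 295472) + g(382) = ((-150183 - 139545) - 295472) + (-251 - 1*382) = (-289728 - 295472) + (-251 - 382) = -585200 - 633 = -585833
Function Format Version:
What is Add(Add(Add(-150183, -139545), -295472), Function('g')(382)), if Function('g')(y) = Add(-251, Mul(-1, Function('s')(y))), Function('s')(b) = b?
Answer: -585833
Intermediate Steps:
Function('g')(y) = Add(-251, Mul(-1, y))
Add(Add(Add(-150183, -139545), -295472), Function('g')(382)) = Add(Add(Add(-150183, -139545), -295472), Add(-251, Mul(-1, 382))) = Add(Add(-289728, -295472), Add(-251, -382)) = Add(-585200, -633) = -585833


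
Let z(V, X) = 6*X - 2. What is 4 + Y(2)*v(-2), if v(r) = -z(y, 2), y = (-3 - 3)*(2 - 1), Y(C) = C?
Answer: -16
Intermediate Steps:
y = -6 (y = -6*1 = -6)
z(V, X) = -2 + 6*X
v(r) = -10 (v(r) = -(-2 + 6*2) = -(-2 + 12) = -1*10 = -10)
4 + Y(2)*v(-2) = 4 + 2*(-10) = 4 - 20 = -16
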